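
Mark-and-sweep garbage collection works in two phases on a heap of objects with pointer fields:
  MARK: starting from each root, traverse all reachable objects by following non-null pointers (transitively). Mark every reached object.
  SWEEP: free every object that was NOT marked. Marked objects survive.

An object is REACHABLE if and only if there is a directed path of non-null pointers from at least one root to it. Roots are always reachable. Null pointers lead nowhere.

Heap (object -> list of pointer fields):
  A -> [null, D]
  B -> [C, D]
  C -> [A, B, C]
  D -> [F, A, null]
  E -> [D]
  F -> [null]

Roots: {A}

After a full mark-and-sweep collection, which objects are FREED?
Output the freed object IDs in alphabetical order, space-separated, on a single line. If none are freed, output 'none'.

Roots: A
Mark A: refs=null D, marked=A
Mark D: refs=F A null, marked=A D
Mark F: refs=null, marked=A D F
Unmarked (collected): B C E

Answer: B C E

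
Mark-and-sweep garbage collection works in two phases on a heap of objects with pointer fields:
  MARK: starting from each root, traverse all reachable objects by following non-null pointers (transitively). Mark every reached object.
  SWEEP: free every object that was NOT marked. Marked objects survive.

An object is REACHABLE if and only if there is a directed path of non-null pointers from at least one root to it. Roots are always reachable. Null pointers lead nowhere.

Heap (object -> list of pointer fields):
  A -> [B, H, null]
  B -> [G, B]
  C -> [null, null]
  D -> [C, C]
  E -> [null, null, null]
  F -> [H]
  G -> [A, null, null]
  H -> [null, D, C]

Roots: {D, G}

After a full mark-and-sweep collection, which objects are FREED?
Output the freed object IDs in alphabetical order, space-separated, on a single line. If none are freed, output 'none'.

Roots: D G
Mark D: refs=C C, marked=D
Mark G: refs=A null null, marked=D G
Mark C: refs=null null, marked=C D G
Mark A: refs=B H null, marked=A C D G
Mark B: refs=G B, marked=A B C D G
Mark H: refs=null D C, marked=A B C D G H
Unmarked (collected): E F

Answer: E F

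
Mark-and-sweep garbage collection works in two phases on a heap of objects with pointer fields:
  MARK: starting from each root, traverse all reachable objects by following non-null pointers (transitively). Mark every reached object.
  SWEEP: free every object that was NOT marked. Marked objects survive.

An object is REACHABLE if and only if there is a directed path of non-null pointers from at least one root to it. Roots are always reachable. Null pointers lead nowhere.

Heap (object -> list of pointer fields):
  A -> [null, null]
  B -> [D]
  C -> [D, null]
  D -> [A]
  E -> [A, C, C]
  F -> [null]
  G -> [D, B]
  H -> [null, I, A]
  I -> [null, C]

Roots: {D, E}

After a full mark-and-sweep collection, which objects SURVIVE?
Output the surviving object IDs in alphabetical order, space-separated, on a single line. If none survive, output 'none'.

Roots: D E
Mark D: refs=A, marked=D
Mark E: refs=A C C, marked=D E
Mark A: refs=null null, marked=A D E
Mark C: refs=D null, marked=A C D E
Unmarked (collected): B F G H I

Answer: A C D E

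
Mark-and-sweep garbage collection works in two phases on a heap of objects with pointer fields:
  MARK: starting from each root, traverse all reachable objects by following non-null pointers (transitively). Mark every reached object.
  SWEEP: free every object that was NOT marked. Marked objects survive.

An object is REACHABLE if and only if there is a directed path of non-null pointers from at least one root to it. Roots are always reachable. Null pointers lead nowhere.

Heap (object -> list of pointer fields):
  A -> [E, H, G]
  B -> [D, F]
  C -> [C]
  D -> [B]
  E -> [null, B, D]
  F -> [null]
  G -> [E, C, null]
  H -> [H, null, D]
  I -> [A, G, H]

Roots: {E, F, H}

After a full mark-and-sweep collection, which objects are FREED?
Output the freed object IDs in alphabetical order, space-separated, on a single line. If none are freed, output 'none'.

Roots: E F H
Mark E: refs=null B D, marked=E
Mark F: refs=null, marked=E F
Mark H: refs=H null D, marked=E F H
Mark B: refs=D F, marked=B E F H
Mark D: refs=B, marked=B D E F H
Unmarked (collected): A C G I

Answer: A C G I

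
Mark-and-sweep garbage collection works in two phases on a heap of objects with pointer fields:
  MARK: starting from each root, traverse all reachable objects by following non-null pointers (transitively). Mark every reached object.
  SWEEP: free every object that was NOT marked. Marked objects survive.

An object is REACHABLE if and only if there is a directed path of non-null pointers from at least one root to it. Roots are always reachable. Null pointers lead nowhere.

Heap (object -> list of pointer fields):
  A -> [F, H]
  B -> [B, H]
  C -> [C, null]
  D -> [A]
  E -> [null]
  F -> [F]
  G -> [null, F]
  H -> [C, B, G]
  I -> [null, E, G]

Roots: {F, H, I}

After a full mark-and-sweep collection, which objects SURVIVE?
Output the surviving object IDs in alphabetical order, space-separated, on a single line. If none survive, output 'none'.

Roots: F H I
Mark F: refs=F, marked=F
Mark H: refs=C B G, marked=F H
Mark I: refs=null E G, marked=F H I
Mark C: refs=C null, marked=C F H I
Mark B: refs=B H, marked=B C F H I
Mark G: refs=null F, marked=B C F G H I
Mark E: refs=null, marked=B C E F G H I
Unmarked (collected): A D

Answer: B C E F G H I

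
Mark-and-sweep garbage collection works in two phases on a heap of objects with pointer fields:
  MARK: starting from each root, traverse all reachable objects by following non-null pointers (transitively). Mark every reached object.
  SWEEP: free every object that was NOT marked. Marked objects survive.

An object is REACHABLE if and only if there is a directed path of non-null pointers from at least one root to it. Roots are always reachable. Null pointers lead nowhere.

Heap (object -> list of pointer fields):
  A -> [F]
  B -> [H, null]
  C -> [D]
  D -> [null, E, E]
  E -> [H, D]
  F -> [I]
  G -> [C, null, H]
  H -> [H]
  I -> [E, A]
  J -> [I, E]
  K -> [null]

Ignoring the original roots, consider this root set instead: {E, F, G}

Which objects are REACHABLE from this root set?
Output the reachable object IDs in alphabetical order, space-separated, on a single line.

Roots: E F G
Mark E: refs=H D, marked=E
Mark F: refs=I, marked=E F
Mark G: refs=C null H, marked=E F G
Mark H: refs=H, marked=E F G H
Mark D: refs=null E E, marked=D E F G H
Mark I: refs=E A, marked=D E F G H I
Mark C: refs=D, marked=C D E F G H I
Mark A: refs=F, marked=A C D E F G H I
Unmarked (collected): B J K

Answer: A C D E F G H I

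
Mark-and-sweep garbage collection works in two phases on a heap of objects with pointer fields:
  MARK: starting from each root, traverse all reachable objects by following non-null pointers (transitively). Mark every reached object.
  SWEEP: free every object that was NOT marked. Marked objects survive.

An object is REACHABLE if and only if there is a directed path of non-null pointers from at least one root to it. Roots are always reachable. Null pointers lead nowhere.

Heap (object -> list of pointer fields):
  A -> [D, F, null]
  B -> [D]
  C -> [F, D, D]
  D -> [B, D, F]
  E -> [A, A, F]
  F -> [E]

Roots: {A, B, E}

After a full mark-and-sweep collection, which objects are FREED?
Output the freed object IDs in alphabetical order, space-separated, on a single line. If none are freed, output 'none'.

Roots: A B E
Mark A: refs=D F null, marked=A
Mark B: refs=D, marked=A B
Mark E: refs=A A F, marked=A B E
Mark D: refs=B D F, marked=A B D E
Mark F: refs=E, marked=A B D E F
Unmarked (collected): C

Answer: C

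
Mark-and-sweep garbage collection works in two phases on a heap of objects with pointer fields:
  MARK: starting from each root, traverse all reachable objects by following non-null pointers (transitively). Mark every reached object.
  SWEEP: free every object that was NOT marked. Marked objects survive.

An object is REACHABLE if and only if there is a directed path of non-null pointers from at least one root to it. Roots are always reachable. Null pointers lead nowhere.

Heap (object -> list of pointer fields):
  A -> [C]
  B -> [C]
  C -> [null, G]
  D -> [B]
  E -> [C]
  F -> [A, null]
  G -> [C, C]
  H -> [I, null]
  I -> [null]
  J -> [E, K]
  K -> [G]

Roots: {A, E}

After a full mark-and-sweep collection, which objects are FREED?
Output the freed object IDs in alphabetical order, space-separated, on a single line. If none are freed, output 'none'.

Roots: A E
Mark A: refs=C, marked=A
Mark E: refs=C, marked=A E
Mark C: refs=null G, marked=A C E
Mark G: refs=C C, marked=A C E G
Unmarked (collected): B D F H I J K

Answer: B D F H I J K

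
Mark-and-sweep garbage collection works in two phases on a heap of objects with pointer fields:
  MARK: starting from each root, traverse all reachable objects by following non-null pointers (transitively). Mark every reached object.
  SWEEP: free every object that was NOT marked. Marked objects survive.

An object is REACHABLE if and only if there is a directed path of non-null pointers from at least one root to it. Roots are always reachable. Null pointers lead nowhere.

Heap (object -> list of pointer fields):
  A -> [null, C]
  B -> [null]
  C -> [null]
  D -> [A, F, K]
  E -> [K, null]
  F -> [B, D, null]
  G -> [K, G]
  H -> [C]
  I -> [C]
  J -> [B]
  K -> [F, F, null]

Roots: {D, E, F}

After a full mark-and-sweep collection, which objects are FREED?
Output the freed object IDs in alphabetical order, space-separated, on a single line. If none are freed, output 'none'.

Answer: G H I J

Derivation:
Roots: D E F
Mark D: refs=A F K, marked=D
Mark E: refs=K null, marked=D E
Mark F: refs=B D null, marked=D E F
Mark A: refs=null C, marked=A D E F
Mark K: refs=F F null, marked=A D E F K
Mark B: refs=null, marked=A B D E F K
Mark C: refs=null, marked=A B C D E F K
Unmarked (collected): G H I J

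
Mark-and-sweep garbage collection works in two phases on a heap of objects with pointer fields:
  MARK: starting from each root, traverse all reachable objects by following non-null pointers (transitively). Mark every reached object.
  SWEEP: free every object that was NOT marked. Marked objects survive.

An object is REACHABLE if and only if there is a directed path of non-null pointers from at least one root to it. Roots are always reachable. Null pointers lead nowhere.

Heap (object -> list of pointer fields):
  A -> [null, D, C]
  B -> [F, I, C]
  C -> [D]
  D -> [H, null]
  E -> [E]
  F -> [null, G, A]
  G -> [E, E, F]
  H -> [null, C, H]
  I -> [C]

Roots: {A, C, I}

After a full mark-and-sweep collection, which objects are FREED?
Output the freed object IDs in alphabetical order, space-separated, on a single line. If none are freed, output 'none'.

Answer: B E F G

Derivation:
Roots: A C I
Mark A: refs=null D C, marked=A
Mark C: refs=D, marked=A C
Mark I: refs=C, marked=A C I
Mark D: refs=H null, marked=A C D I
Mark H: refs=null C H, marked=A C D H I
Unmarked (collected): B E F G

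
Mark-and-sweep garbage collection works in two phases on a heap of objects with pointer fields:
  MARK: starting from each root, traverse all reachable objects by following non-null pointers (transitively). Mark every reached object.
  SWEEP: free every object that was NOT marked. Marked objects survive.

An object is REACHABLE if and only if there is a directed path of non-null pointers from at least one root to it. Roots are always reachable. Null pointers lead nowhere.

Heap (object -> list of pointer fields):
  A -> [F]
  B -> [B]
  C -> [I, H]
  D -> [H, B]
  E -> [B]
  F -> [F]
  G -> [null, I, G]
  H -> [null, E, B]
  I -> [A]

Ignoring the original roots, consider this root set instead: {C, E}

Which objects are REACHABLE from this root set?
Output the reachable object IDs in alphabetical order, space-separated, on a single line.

Roots: C E
Mark C: refs=I H, marked=C
Mark E: refs=B, marked=C E
Mark I: refs=A, marked=C E I
Mark H: refs=null E B, marked=C E H I
Mark B: refs=B, marked=B C E H I
Mark A: refs=F, marked=A B C E H I
Mark F: refs=F, marked=A B C E F H I
Unmarked (collected): D G

Answer: A B C E F H I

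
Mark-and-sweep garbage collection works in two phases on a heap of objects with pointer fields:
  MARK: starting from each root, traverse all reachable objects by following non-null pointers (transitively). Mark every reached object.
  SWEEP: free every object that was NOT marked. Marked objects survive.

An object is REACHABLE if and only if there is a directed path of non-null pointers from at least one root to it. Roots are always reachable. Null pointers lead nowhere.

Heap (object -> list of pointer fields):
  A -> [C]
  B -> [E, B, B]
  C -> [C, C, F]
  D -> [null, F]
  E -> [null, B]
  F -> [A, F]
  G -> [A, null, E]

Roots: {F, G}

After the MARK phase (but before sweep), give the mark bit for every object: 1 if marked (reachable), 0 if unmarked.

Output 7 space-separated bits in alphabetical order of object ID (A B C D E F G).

Roots: F G
Mark F: refs=A F, marked=F
Mark G: refs=A null E, marked=F G
Mark A: refs=C, marked=A F G
Mark E: refs=null B, marked=A E F G
Mark C: refs=C C F, marked=A C E F G
Mark B: refs=E B B, marked=A B C E F G
Unmarked (collected): D

Answer: 1 1 1 0 1 1 1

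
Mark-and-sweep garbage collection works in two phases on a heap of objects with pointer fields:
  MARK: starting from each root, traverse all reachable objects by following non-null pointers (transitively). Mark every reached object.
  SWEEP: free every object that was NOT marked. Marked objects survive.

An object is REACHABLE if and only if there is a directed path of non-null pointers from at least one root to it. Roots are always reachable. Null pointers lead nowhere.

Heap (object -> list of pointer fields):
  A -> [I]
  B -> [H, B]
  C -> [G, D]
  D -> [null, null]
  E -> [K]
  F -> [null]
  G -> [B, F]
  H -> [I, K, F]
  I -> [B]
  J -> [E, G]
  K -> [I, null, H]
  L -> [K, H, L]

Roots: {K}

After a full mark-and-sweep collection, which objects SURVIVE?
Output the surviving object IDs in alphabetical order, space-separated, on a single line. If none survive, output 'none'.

Answer: B F H I K

Derivation:
Roots: K
Mark K: refs=I null H, marked=K
Mark I: refs=B, marked=I K
Mark H: refs=I K F, marked=H I K
Mark B: refs=H B, marked=B H I K
Mark F: refs=null, marked=B F H I K
Unmarked (collected): A C D E G J L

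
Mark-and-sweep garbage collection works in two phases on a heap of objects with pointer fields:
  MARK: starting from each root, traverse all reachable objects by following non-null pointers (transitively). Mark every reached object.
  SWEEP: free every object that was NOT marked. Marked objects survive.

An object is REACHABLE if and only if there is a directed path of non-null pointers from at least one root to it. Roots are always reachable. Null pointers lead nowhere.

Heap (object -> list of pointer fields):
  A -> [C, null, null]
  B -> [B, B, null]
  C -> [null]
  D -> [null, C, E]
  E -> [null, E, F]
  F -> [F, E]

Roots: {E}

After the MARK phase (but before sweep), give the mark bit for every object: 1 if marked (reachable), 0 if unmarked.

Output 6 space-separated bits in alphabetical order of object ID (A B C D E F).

Roots: E
Mark E: refs=null E F, marked=E
Mark F: refs=F E, marked=E F
Unmarked (collected): A B C D

Answer: 0 0 0 0 1 1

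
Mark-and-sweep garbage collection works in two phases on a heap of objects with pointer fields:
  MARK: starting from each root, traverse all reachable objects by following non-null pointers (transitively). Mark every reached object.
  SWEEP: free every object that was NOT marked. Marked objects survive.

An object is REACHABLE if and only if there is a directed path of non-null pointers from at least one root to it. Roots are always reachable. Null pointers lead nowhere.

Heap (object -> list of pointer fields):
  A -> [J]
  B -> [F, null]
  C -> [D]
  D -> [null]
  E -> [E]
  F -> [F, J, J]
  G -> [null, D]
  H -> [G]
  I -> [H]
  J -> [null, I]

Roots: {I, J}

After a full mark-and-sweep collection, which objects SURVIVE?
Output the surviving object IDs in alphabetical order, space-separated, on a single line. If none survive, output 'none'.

Answer: D G H I J

Derivation:
Roots: I J
Mark I: refs=H, marked=I
Mark J: refs=null I, marked=I J
Mark H: refs=G, marked=H I J
Mark G: refs=null D, marked=G H I J
Mark D: refs=null, marked=D G H I J
Unmarked (collected): A B C E F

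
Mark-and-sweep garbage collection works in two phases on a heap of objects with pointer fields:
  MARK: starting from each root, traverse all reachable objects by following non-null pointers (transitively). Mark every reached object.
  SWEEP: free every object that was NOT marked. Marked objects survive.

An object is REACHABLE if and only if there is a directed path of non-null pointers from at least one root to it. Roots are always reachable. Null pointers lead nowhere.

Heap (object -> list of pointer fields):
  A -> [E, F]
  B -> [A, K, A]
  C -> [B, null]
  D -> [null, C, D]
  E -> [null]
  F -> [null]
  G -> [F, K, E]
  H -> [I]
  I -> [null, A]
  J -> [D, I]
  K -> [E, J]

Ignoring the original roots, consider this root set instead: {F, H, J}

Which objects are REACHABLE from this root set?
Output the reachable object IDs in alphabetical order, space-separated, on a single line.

Answer: A B C D E F H I J K

Derivation:
Roots: F H J
Mark F: refs=null, marked=F
Mark H: refs=I, marked=F H
Mark J: refs=D I, marked=F H J
Mark I: refs=null A, marked=F H I J
Mark D: refs=null C D, marked=D F H I J
Mark A: refs=E F, marked=A D F H I J
Mark C: refs=B null, marked=A C D F H I J
Mark E: refs=null, marked=A C D E F H I J
Mark B: refs=A K A, marked=A B C D E F H I J
Mark K: refs=E J, marked=A B C D E F H I J K
Unmarked (collected): G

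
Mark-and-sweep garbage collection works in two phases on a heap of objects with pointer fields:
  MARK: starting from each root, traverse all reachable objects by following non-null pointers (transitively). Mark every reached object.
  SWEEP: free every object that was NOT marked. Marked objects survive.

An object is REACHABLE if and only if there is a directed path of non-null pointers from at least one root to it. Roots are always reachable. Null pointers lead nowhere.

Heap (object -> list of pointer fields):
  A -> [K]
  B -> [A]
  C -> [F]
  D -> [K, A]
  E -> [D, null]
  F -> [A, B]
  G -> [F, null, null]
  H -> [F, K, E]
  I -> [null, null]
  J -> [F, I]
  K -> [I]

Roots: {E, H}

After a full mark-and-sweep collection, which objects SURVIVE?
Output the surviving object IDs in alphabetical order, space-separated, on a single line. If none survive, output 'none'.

Roots: E H
Mark E: refs=D null, marked=E
Mark H: refs=F K E, marked=E H
Mark D: refs=K A, marked=D E H
Mark F: refs=A B, marked=D E F H
Mark K: refs=I, marked=D E F H K
Mark A: refs=K, marked=A D E F H K
Mark B: refs=A, marked=A B D E F H K
Mark I: refs=null null, marked=A B D E F H I K
Unmarked (collected): C G J

Answer: A B D E F H I K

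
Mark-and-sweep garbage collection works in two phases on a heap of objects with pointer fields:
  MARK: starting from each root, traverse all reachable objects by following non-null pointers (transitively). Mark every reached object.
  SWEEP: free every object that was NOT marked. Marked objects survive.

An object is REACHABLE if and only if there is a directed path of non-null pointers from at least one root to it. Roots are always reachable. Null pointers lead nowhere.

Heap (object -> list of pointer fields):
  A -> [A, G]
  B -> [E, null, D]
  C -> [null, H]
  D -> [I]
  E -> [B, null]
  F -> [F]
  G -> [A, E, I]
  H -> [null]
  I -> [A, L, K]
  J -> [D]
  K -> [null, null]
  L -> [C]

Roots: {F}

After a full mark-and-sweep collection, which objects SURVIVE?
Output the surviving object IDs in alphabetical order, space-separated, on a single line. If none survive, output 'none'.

Roots: F
Mark F: refs=F, marked=F
Unmarked (collected): A B C D E G H I J K L

Answer: F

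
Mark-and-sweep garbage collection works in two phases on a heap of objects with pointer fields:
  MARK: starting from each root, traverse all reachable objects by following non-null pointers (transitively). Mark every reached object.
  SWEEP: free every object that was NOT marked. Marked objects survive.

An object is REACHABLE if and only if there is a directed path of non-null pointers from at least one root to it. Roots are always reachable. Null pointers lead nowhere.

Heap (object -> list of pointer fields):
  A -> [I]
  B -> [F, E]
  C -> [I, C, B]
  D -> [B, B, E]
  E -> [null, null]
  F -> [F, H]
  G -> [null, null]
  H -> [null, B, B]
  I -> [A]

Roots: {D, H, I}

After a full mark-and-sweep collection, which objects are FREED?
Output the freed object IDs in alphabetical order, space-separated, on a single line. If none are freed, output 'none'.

Roots: D H I
Mark D: refs=B B E, marked=D
Mark H: refs=null B B, marked=D H
Mark I: refs=A, marked=D H I
Mark B: refs=F E, marked=B D H I
Mark E: refs=null null, marked=B D E H I
Mark A: refs=I, marked=A B D E H I
Mark F: refs=F H, marked=A B D E F H I
Unmarked (collected): C G

Answer: C G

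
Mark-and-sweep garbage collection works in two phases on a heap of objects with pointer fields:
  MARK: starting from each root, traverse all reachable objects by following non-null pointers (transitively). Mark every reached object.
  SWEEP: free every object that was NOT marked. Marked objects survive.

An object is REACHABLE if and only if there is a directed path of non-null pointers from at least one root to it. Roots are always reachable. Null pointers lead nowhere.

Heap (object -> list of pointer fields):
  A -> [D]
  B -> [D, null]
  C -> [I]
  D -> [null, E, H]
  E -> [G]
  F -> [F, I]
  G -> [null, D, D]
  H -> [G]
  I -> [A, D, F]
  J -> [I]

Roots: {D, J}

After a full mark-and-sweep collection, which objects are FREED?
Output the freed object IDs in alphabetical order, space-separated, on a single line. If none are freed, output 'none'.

Answer: B C

Derivation:
Roots: D J
Mark D: refs=null E H, marked=D
Mark J: refs=I, marked=D J
Mark E: refs=G, marked=D E J
Mark H: refs=G, marked=D E H J
Mark I: refs=A D F, marked=D E H I J
Mark G: refs=null D D, marked=D E G H I J
Mark A: refs=D, marked=A D E G H I J
Mark F: refs=F I, marked=A D E F G H I J
Unmarked (collected): B C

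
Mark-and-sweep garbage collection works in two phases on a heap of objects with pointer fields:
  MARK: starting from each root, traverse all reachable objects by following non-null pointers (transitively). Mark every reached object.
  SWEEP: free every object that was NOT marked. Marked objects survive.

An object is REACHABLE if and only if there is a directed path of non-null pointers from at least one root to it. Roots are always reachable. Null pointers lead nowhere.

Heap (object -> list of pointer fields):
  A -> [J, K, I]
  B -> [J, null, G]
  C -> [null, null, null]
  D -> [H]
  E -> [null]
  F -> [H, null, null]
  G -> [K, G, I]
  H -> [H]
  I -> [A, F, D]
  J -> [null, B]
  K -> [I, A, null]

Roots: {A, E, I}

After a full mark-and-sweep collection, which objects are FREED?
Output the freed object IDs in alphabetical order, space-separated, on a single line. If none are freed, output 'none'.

Roots: A E I
Mark A: refs=J K I, marked=A
Mark E: refs=null, marked=A E
Mark I: refs=A F D, marked=A E I
Mark J: refs=null B, marked=A E I J
Mark K: refs=I A null, marked=A E I J K
Mark F: refs=H null null, marked=A E F I J K
Mark D: refs=H, marked=A D E F I J K
Mark B: refs=J null G, marked=A B D E F I J K
Mark H: refs=H, marked=A B D E F H I J K
Mark G: refs=K G I, marked=A B D E F G H I J K
Unmarked (collected): C

Answer: C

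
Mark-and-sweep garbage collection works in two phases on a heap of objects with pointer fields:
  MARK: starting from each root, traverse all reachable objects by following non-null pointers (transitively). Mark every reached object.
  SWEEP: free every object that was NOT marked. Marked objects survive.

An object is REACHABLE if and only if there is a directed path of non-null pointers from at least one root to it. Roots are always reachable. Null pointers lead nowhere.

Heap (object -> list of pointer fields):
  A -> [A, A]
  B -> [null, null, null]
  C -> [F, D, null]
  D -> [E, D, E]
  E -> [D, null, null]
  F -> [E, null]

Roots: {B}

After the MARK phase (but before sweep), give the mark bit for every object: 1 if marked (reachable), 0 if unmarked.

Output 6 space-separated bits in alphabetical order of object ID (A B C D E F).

Roots: B
Mark B: refs=null null null, marked=B
Unmarked (collected): A C D E F

Answer: 0 1 0 0 0 0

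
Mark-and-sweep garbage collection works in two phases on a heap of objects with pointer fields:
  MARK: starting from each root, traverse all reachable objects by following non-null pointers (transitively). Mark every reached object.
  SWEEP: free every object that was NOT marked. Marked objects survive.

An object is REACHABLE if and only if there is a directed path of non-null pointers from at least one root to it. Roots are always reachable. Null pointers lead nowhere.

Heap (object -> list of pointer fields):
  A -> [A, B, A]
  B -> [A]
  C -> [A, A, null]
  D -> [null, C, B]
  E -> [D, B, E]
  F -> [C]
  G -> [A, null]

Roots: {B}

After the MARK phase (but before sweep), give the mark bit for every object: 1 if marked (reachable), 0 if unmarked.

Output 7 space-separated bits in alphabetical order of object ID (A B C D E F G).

Roots: B
Mark B: refs=A, marked=B
Mark A: refs=A B A, marked=A B
Unmarked (collected): C D E F G

Answer: 1 1 0 0 0 0 0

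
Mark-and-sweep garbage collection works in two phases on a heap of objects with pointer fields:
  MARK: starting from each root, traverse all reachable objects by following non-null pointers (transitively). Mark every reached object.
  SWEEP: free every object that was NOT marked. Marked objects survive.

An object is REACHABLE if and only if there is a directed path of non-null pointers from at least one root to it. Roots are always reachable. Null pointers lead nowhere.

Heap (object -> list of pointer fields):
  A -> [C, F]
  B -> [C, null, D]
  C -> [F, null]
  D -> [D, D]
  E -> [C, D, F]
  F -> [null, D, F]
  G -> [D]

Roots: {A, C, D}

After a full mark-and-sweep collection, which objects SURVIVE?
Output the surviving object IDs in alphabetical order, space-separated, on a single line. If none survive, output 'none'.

Roots: A C D
Mark A: refs=C F, marked=A
Mark C: refs=F null, marked=A C
Mark D: refs=D D, marked=A C D
Mark F: refs=null D F, marked=A C D F
Unmarked (collected): B E G

Answer: A C D F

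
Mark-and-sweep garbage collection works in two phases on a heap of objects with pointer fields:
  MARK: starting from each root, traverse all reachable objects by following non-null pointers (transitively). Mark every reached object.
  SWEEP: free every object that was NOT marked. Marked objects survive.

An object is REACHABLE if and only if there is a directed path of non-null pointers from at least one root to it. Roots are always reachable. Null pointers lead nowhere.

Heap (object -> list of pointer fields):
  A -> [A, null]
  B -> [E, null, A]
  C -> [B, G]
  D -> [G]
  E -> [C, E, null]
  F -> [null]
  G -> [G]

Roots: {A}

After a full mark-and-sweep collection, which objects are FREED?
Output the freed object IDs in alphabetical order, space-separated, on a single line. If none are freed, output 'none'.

Roots: A
Mark A: refs=A null, marked=A
Unmarked (collected): B C D E F G

Answer: B C D E F G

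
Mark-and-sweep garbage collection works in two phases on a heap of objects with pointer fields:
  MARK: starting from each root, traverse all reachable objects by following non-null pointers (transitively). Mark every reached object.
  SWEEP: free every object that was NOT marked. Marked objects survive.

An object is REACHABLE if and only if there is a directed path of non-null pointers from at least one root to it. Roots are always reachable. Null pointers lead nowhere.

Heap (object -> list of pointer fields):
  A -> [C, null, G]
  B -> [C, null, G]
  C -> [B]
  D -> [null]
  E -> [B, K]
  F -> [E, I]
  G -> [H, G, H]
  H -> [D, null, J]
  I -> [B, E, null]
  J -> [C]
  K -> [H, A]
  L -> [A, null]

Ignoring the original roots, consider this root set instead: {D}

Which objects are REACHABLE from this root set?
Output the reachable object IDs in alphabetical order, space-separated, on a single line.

Roots: D
Mark D: refs=null, marked=D
Unmarked (collected): A B C E F G H I J K L

Answer: D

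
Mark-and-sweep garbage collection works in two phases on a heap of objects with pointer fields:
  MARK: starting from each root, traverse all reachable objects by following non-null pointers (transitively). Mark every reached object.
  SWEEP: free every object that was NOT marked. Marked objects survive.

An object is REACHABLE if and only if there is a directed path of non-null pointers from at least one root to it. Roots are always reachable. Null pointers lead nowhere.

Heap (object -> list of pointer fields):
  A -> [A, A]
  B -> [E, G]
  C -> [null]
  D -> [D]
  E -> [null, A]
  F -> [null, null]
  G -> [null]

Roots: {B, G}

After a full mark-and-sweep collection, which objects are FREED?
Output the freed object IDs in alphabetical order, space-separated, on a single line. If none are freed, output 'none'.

Answer: C D F

Derivation:
Roots: B G
Mark B: refs=E G, marked=B
Mark G: refs=null, marked=B G
Mark E: refs=null A, marked=B E G
Mark A: refs=A A, marked=A B E G
Unmarked (collected): C D F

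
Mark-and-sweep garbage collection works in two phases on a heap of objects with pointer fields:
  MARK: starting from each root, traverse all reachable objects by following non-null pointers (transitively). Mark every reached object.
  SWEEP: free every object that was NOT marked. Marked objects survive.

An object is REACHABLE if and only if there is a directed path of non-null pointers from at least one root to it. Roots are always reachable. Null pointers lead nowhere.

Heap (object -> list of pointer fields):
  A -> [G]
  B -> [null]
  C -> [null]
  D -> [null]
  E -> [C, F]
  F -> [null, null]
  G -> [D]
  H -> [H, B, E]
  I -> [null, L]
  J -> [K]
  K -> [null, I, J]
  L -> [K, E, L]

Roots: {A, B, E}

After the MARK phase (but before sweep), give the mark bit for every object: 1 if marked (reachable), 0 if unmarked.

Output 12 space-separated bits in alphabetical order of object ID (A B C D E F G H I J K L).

Roots: A B E
Mark A: refs=G, marked=A
Mark B: refs=null, marked=A B
Mark E: refs=C F, marked=A B E
Mark G: refs=D, marked=A B E G
Mark C: refs=null, marked=A B C E G
Mark F: refs=null null, marked=A B C E F G
Mark D: refs=null, marked=A B C D E F G
Unmarked (collected): H I J K L

Answer: 1 1 1 1 1 1 1 0 0 0 0 0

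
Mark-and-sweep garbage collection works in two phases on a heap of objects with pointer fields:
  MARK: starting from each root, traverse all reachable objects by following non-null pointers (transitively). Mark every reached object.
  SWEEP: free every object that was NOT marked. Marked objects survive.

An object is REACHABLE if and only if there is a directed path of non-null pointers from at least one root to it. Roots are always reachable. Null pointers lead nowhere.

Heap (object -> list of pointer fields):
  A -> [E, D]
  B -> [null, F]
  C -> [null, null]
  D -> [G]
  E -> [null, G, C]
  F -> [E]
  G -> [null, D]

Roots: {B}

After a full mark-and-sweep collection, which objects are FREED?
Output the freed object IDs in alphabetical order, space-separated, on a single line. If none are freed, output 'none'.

Roots: B
Mark B: refs=null F, marked=B
Mark F: refs=E, marked=B F
Mark E: refs=null G C, marked=B E F
Mark G: refs=null D, marked=B E F G
Mark C: refs=null null, marked=B C E F G
Mark D: refs=G, marked=B C D E F G
Unmarked (collected): A

Answer: A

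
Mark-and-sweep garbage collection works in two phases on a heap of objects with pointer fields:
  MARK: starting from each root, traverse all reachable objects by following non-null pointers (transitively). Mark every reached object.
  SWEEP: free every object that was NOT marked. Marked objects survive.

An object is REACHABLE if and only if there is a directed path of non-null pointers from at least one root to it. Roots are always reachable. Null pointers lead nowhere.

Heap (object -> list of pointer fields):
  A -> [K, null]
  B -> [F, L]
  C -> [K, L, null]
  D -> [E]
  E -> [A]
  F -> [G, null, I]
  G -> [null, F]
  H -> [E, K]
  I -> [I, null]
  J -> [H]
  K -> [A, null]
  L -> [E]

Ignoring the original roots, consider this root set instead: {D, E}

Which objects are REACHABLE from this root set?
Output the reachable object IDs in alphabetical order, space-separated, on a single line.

Roots: D E
Mark D: refs=E, marked=D
Mark E: refs=A, marked=D E
Mark A: refs=K null, marked=A D E
Mark K: refs=A null, marked=A D E K
Unmarked (collected): B C F G H I J L

Answer: A D E K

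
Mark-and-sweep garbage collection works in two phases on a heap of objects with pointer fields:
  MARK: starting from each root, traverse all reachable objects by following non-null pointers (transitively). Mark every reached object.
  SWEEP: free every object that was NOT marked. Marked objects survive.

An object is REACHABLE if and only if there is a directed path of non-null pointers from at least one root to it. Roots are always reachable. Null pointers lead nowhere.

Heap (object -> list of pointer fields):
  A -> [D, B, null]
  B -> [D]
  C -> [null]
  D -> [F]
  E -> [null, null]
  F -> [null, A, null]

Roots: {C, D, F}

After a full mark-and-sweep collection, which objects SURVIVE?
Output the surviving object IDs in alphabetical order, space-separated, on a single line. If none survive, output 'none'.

Roots: C D F
Mark C: refs=null, marked=C
Mark D: refs=F, marked=C D
Mark F: refs=null A null, marked=C D F
Mark A: refs=D B null, marked=A C D F
Mark B: refs=D, marked=A B C D F
Unmarked (collected): E

Answer: A B C D F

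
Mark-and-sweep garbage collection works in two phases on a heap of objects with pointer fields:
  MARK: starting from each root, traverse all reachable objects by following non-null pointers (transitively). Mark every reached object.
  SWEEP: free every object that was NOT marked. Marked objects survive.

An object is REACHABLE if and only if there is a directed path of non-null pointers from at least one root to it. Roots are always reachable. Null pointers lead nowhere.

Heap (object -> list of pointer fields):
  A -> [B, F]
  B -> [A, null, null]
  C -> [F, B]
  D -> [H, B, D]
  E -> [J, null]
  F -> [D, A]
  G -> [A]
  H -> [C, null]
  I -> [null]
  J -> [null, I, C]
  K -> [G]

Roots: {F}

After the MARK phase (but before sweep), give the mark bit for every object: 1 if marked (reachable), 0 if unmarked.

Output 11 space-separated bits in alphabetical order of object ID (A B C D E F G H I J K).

Roots: F
Mark F: refs=D A, marked=F
Mark D: refs=H B D, marked=D F
Mark A: refs=B F, marked=A D F
Mark H: refs=C null, marked=A D F H
Mark B: refs=A null null, marked=A B D F H
Mark C: refs=F B, marked=A B C D F H
Unmarked (collected): E G I J K

Answer: 1 1 1 1 0 1 0 1 0 0 0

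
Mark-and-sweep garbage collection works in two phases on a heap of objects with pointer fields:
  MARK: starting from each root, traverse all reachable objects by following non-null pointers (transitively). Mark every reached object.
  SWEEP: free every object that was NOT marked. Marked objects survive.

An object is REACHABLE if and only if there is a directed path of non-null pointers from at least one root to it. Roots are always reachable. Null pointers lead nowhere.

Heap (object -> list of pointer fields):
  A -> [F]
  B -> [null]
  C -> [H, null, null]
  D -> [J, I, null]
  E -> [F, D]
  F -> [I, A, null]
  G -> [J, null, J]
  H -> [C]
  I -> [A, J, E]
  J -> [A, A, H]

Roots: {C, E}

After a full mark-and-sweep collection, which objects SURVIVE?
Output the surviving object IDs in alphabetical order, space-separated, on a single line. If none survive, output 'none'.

Answer: A C D E F H I J

Derivation:
Roots: C E
Mark C: refs=H null null, marked=C
Mark E: refs=F D, marked=C E
Mark H: refs=C, marked=C E H
Mark F: refs=I A null, marked=C E F H
Mark D: refs=J I null, marked=C D E F H
Mark I: refs=A J E, marked=C D E F H I
Mark A: refs=F, marked=A C D E F H I
Mark J: refs=A A H, marked=A C D E F H I J
Unmarked (collected): B G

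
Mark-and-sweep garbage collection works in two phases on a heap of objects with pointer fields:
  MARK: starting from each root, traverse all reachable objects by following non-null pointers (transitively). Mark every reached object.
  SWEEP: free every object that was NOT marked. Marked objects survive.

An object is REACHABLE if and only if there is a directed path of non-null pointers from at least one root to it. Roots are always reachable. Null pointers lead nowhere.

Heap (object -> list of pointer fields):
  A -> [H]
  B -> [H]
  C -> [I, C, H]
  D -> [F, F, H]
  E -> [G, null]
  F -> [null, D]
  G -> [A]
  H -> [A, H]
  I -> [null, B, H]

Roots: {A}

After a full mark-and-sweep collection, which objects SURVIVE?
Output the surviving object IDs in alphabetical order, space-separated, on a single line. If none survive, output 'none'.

Roots: A
Mark A: refs=H, marked=A
Mark H: refs=A H, marked=A H
Unmarked (collected): B C D E F G I

Answer: A H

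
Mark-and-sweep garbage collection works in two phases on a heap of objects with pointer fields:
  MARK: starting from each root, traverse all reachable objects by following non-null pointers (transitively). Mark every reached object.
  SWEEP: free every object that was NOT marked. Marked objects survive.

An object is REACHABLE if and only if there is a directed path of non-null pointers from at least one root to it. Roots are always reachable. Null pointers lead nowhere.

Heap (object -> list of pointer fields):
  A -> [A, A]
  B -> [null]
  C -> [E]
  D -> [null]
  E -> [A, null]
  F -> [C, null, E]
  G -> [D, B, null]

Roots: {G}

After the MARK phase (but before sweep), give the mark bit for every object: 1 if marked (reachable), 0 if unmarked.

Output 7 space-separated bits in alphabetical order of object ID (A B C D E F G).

Answer: 0 1 0 1 0 0 1

Derivation:
Roots: G
Mark G: refs=D B null, marked=G
Mark D: refs=null, marked=D G
Mark B: refs=null, marked=B D G
Unmarked (collected): A C E F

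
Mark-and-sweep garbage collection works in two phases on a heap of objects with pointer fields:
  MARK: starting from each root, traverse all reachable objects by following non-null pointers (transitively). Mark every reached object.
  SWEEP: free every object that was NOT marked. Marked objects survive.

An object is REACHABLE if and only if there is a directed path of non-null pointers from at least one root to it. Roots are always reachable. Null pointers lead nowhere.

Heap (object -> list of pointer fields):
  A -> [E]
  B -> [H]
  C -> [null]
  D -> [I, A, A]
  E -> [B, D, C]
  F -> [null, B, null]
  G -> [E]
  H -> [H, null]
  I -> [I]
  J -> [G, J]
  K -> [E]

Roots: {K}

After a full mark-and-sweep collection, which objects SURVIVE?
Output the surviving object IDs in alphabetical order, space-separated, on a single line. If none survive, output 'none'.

Answer: A B C D E H I K

Derivation:
Roots: K
Mark K: refs=E, marked=K
Mark E: refs=B D C, marked=E K
Mark B: refs=H, marked=B E K
Mark D: refs=I A A, marked=B D E K
Mark C: refs=null, marked=B C D E K
Mark H: refs=H null, marked=B C D E H K
Mark I: refs=I, marked=B C D E H I K
Mark A: refs=E, marked=A B C D E H I K
Unmarked (collected): F G J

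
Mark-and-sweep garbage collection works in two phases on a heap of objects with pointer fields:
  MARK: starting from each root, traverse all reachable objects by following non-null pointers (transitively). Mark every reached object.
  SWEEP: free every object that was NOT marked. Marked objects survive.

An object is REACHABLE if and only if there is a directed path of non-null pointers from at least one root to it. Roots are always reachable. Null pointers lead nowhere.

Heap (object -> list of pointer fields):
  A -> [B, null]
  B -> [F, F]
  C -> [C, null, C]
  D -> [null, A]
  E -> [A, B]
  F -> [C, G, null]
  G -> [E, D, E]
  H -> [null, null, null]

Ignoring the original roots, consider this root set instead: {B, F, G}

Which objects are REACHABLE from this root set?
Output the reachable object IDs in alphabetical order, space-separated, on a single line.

Roots: B F G
Mark B: refs=F F, marked=B
Mark F: refs=C G null, marked=B F
Mark G: refs=E D E, marked=B F G
Mark C: refs=C null C, marked=B C F G
Mark E: refs=A B, marked=B C E F G
Mark D: refs=null A, marked=B C D E F G
Mark A: refs=B null, marked=A B C D E F G
Unmarked (collected): H

Answer: A B C D E F G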